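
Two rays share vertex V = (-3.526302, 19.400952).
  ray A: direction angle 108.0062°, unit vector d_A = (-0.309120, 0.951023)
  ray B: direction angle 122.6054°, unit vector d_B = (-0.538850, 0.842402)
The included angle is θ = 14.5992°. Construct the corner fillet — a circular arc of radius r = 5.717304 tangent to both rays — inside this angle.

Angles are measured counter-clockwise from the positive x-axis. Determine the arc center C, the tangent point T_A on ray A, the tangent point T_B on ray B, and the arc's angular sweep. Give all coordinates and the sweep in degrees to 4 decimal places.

center=(-22.7605,60.0806) T_A=(-17.3233,61.8480) T_B=(-27.5768,56.9999) sweep=165.4008

bisector direction at 115.3058° = (-0.427449,0.904039)
center distance |VC| = r/sin(θ/2) = 5.717304/sin(7.2996°) = 44.997704
C = V + |VC|·bis = (-22.7605,60.0806)
T_A = V + ((C−V)·d_A)·d_A = V + 44.6330·d_A = (-17.3233,61.8480)
T_B = V + ((C−V)·d_B)·d_B = V + 44.6330·d_B = (-27.5768,56.9999)
sweep = 180° − θ = 165.4008°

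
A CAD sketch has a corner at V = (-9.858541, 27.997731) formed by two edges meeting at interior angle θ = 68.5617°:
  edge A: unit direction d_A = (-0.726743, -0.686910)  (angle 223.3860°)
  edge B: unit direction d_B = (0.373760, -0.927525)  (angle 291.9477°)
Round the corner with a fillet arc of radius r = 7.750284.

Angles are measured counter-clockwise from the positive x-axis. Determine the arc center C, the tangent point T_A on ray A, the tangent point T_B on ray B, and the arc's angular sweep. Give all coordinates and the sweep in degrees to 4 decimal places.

bisector direction at 257.6669° = (-0.213596,-0.976922)
center distance |VC| = r/sin(θ/2) = 7.750284/sin(34.2809°) = 13.759938
C = V + |VC|·bis = (-12.7976,14.5553)
T_A = V + ((C−V)·d_A)·d_A = V + 11.3697·d_A = (-18.1214,20.1878)
T_B = V + ((C−V)·d_B)·d_B = V + 11.3697·d_B = (-5.6090,17.4521)
sweep = 180° − θ = 111.4383°

center=(-12.7976,14.5553) T_A=(-18.1214,20.1878) T_B=(-5.6090,17.4521) sweep=111.4383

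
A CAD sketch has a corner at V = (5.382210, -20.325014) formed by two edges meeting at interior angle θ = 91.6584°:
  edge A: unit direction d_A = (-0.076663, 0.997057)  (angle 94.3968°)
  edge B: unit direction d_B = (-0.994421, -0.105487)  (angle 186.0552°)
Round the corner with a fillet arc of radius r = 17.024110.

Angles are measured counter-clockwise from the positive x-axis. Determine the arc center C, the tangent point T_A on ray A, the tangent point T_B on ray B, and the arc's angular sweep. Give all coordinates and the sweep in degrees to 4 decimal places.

bisector direction at 140.2260° = (-0.768574,0.639761)
center distance |VC| = r/sin(θ/2) = 17.024110/sin(45.8292°) = 23.734729
C = V + |VC|·bis = (-12.8597,-5.1405)
T_A = V + ((C−V)·d_A)·d_A = V + 16.5384·d_A = (4.1143,-3.8353)
T_B = V + ((C−V)·d_B)·d_B = V + 16.5384·d_B = (-11.0639,-22.0696)
sweep = 180° − θ = 88.3416°

center=(-12.8597,-5.1405) T_A=(4.1143,-3.8353) T_B=(-11.0639,-22.0696) sweep=88.3416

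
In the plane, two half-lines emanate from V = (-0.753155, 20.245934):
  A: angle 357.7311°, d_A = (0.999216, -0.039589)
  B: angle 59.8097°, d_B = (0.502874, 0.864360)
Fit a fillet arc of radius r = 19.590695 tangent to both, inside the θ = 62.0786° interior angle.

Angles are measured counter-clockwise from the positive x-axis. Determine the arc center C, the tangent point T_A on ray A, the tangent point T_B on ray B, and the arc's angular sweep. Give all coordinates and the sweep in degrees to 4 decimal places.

center=(32.5507,38.5325) T_A=(31.7751,18.9571) T_B=(15.6173,48.3841) sweep=117.9214

bisector direction at 28.7704° = (0.876555,0.481301)
center distance |VC| = r/sin(θ/2) = 19.590695/sin(31.0393°) = 37.994009
C = V + |VC|·bis = (32.5507,38.5325)
T_A = V + ((C−V)·d_A)·d_A = V + 32.5538·d_A = (31.7751,18.9571)
T_B = V + ((C−V)·d_B)·d_B = V + 32.5538·d_B = (15.6173,48.3841)
sweep = 180° − θ = 117.9214°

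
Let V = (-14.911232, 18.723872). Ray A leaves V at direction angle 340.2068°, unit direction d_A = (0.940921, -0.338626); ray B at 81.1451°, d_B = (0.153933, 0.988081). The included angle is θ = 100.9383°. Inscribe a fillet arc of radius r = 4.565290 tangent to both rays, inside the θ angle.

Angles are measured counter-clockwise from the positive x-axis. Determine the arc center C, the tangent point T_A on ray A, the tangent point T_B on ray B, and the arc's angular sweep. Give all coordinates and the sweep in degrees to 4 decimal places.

center=(-9.8204,21.7437) T_A=(-11.3663,17.4481) T_B=(-14.3313,22.4464) sweep=79.0617

bisector direction at 30.6760° = (0.860066,0.510182)
center distance |VC| = r/sin(θ/2) = 4.565290/sin(50.4691°) = 5.919093
C = V + |VC|·bis = (-9.8204,21.7437)
T_A = V + ((C−V)·d_A)·d_A = V + 3.7675·d_A = (-11.3663,17.4481)
T_B = V + ((C−V)·d_B)·d_B = V + 3.7675·d_B = (-14.3313,22.4464)
sweep = 180° − θ = 79.0617°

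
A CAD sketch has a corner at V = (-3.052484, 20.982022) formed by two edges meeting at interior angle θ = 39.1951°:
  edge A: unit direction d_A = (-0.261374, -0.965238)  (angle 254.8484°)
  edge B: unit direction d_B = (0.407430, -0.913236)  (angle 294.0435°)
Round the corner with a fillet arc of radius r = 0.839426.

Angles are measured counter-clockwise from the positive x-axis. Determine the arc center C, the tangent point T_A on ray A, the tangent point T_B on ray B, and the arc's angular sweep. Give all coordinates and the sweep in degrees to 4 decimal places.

center=(-2.8585,18.4869) T_A=(-3.6687,18.7063) T_B=(-2.0919,18.8289) sweep=140.8049

bisector direction at 274.4459° = (0.077519,-0.996991)
center distance |VC| = r/sin(θ/2) = 0.839426/sin(19.5975°) = 2.502677
C = V + |VC|·bis = (-2.8585,18.4869)
T_A = V + ((C−V)·d_A)·d_A = V + 2.3577·d_A = (-3.6687,18.7063)
T_B = V + ((C−V)·d_B)·d_B = V + 2.3577·d_B = (-2.0919,18.8289)
sweep = 180° − θ = 140.8049°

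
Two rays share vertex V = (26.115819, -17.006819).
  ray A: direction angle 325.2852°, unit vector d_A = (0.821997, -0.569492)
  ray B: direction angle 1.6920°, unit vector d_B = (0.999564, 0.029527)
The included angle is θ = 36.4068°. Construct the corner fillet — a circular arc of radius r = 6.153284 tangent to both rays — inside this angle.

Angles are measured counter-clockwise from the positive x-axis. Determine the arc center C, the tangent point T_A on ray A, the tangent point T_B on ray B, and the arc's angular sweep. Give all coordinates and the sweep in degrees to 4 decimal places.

bisector direction at 343.4886° = (0.958763,-0.284206)
center distance |VC| = r/sin(θ/2) = 6.153284/sin(18.2034°) = 19.697361
C = V + |VC|·bis = (45.0009,-22.6049)
T_A = V + ((C−V)·d_A)·d_A = V + 18.7116·d_A = (41.4967,-27.6629)
T_B = V + ((C−V)·d_B)·d_B = V + 18.7116·d_B = (44.8192,-16.4543)
sweep = 180° − θ = 143.5932°

center=(45.0009,-22.6049) T_A=(41.4967,-27.6629) T_B=(44.8192,-16.4543) sweep=143.5932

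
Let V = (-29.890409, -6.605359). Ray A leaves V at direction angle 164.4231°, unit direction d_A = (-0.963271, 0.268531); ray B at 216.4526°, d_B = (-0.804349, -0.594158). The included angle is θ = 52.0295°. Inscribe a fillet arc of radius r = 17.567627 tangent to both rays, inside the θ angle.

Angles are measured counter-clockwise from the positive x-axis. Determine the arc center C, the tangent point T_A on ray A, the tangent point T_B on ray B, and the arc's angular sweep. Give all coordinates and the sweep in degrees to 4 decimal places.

center=(-69.2812,-13.8618) T_A=(-64.5638,3.0606) T_B=(-58.8433,-27.9923) sweep=127.9705

bisector direction at 190.4378° = (-0.983452,-0.181169)
center distance |VC| = r/sin(θ/2) = 17.567627/sin(26.0147°) = 40.053640
C = V + |VC|·bis = (-69.2812,-13.8618)
T_A = V + ((C−V)·d_A)·d_A = V + 35.9955·d_A = (-64.5638,3.0606)
T_B = V + ((C−V)·d_B)·d_B = V + 35.9955·d_B = (-58.8433,-27.9923)
sweep = 180° − θ = 127.9705°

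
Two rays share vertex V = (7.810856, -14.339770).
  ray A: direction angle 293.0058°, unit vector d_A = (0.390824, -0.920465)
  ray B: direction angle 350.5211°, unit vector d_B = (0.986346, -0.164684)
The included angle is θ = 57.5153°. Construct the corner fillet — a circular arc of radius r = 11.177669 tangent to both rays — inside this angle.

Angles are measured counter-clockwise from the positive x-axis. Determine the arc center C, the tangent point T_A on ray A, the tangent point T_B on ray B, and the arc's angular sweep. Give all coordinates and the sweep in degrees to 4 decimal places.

center=(26.0597,-28.7191) T_A=(15.7711,-33.0876) T_B=(27.9005,-17.6940) sweep=122.4847

bisector direction at 321.7635° = (0.785462,-0.618910)
center distance |VC| = r/sin(θ/2) = 11.177669/sin(28.7577°) = 23.233286
C = V + |VC|·bis = (26.0597,-28.7191)
T_A = V + ((C−V)·d_A)·d_A = V + 20.3678·d_A = (15.7711,-33.0876)
T_B = V + ((C−V)·d_B)·d_B = V + 20.3678·d_B = (27.9005,-17.6940)
sweep = 180° − θ = 122.4847°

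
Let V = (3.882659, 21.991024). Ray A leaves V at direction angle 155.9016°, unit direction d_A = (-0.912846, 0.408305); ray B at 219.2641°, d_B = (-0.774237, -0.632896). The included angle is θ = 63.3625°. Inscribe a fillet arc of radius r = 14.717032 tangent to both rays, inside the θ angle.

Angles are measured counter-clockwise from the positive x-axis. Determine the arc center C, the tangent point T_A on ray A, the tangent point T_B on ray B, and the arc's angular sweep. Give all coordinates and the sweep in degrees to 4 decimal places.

center=(-23.8944,18.2932) T_A=(-17.8854,31.7276) T_B=(-14.5801,6.8988) sweep=116.6375

bisector direction at 187.5829° = (-0.991255,-0.131960)
center distance |VC| = r/sin(θ/2) = 14.717032/sin(31.6812°) = 28.022130
C = V + |VC|·bis = (-23.8944,18.2932)
T_A = V + ((C−V)·d_A)·d_A = V + 23.8464·d_A = (-17.8854,31.7276)
T_B = V + ((C−V)·d_B)·d_B = V + 23.8464·d_B = (-14.5801,6.8988)
sweep = 180° − θ = 116.6375°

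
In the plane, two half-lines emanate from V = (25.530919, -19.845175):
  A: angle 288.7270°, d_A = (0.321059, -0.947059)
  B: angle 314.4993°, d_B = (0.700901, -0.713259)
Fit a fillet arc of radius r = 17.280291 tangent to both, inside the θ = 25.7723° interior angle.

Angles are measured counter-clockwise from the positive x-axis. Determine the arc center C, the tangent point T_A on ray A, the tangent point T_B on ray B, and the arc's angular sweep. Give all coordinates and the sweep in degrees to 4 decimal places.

bisector direction at 301.6132° = (0.524181,-0.851607)
center distance |VC| = r/sin(θ/2) = 17.280291/sin(12.8862°) = 77.485062
C = V + |VC|·bis = (66.1471,-85.8320)
T_A = V + ((C−V)·d_A)·d_A = V + 75.5336·d_A = (49.7817,-91.3800)
T_B = V + ((C−V)·d_B)·d_B = V + 75.5336·d_B = (78.4725,-73.7202)
sweep = 180° − θ = 154.2277°

center=(66.1471,-85.8320) T_A=(49.7817,-91.3800) T_B=(78.4725,-73.7202) sweep=154.2277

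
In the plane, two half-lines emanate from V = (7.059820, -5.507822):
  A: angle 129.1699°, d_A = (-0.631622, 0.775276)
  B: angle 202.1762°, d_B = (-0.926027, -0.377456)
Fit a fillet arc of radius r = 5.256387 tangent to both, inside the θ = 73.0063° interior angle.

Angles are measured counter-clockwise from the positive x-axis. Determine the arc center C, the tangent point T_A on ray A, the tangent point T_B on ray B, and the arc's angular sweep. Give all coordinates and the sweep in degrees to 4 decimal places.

center=(-1.5016,-3.3213) T_A=(2.5735,-0.0012) T_B=(0.4824,-8.1888) sweep=106.9937

bisector direction at 165.6731° = (-0.968899,0.247455)
center distance |VC| = r/sin(θ/2) = 5.256387/sin(36.5031°) = 8.836239
C = V + |VC|·bis = (-1.5016,-3.3213)
T_A = V + ((C−V)·d_A)·d_A = V + 7.1028·d_A = (2.5735,-0.0012)
T_B = V + ((C−V)·d_B)·d_B = V + 7.1028·d_B = (0.4824,-8.1888)
sweep = 180° − θ = 106.9937°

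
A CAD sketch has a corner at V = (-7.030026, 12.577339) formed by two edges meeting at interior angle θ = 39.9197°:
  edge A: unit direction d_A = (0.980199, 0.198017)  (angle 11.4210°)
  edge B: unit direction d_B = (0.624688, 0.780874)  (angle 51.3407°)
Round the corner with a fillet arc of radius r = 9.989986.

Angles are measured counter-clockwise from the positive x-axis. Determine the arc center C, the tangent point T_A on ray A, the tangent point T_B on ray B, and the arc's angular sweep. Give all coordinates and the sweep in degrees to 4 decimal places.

center=(17.9543,27.8164) T_A=(19.9325,18.0242) T_B=(10.1534,34.0570) sweep=140.0803

bisector direction at 31.3808° = (0.853725,0.520724)
center distance |VC| = r/sin(θ/2) = 9.989986/sin(19.9598°) = 29.265116
C = V + |VC|·bis = (17.9543,27.8164)
T_A = V + ((C−V)·d_A)·d_A = V + 27.5072·d_A = (19.9325,18.0242)
T_B = V + ((C−V)·d_B)·d_B = V + 27.5072·d_B = (10.1534,34.0570)
sweep = 180° − θ = 140.0803°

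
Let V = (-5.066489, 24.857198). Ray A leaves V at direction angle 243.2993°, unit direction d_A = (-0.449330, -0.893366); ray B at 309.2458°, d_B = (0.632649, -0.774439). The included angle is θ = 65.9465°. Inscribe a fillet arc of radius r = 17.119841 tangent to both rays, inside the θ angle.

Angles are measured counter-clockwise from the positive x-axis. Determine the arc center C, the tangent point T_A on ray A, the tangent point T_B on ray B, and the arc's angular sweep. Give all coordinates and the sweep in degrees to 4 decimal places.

bisector direction at 276.2726° = (0.109258,-0.994013)
center distance |VC| = r/sin(θ/2) = 17.119841/sin(32.9733°) = 31.455989
C = V + |VC|·bis = (-1.6297,-6.4105)
T_A = V + ((C−V)·d_A)·d_A = V + 26.3892·d_A = (-16.9239,1.2820)
T_B = V + ((C−V)·d_B)·d_B = V + 26.3892·d_B = (11.6286,4.4204)
sweep = 180° − θ = 114.0535°

center=(-1.6297,-6.4105) T_A=(-16.9239,1.2820) T_B=(11.6286,4.4204) sweep=114.0535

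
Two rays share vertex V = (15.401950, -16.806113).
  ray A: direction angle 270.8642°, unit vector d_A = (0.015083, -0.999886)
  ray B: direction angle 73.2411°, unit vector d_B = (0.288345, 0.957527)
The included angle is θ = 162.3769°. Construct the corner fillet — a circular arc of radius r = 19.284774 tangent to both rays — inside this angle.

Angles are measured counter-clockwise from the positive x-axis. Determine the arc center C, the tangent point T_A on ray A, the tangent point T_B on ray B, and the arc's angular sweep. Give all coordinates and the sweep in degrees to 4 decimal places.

center=(34.7296,-19.5043) T_A=(15.4470,-19.7952) T_B=(16.2639,-13.9437) sweep=17.6231

bisector direction at 352.0526° = (0.990396,-0.138263)
center distance |VC| = r/sin(θ/2) = 19.284774/sin(81.1885°) = 19.515101
C = V + |VC|·bis = (34.7296,-19.5043)
T_A = V + ((C−V)·d_A)·d_A = V + 2.9894·d_A = (15.4470,-19.7952)
T_B = V + ((C−V)·d_B)·d_B = V + 2.9894·d_B = (16.2639,-13.9437)
sweep = 180° − θ = 17.6231°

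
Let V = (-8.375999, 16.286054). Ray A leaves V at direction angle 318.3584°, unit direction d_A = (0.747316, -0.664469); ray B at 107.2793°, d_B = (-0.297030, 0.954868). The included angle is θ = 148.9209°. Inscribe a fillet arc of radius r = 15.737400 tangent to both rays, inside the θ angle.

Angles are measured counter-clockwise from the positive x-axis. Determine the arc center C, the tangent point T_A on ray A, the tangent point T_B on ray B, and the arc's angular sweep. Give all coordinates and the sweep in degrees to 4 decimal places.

bisector direction at 32.8188° = (0.840388,0.541985)
center distance |VC| = r/sin(θ/2) = 15.737400/sin(74.4604°) = 16.334495
C = V + |VC|·bis = (5.3513,25.1391)
T_A = V + ((C−V)·d_A)·d_A = V + 4.3761·d_A = (-5.1057,13.3783)
T_B = V + ((C−V)·d_B)·d_B = V + 4.3761·d_B = (-9.6758,20.4646)
sweep = 180° − θ = 31.0791°

center=(5.3513,25.1391) T_A=(-5.1057,13.3783) T_B=(-9.6758,20.4646) sweep=31.0791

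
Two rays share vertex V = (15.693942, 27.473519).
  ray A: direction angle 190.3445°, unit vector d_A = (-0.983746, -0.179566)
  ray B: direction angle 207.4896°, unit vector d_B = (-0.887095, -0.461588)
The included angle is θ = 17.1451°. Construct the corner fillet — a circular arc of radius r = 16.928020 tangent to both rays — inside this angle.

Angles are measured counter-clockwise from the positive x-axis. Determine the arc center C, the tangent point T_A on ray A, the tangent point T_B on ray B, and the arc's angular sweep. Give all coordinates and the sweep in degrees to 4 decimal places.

center=(-91.7363,-9.3438) T_A=(-94.7760,7.3091) T_B=(-83.9225,-24.3605) sweep=162.8549

bisector direction at 198.9171° = (-0.945989,-0.324199)
center distance |VC| = r/sin(θ/2) = 16.928020/sin(8.5725°) = 113.563907
C = V + |VC|·bis = (-91.7363,-9.3438)
T_A = V + ((C−V)·d_A)·d_A = V + 112.2952·d_A = (-94.7760,7.3091)
T_B = V + ((C−V)·d_B)·d_B = V + 112.2952·d_B = (-83.9225,-24.3605)
sweep = 180° − θ = 162.8549°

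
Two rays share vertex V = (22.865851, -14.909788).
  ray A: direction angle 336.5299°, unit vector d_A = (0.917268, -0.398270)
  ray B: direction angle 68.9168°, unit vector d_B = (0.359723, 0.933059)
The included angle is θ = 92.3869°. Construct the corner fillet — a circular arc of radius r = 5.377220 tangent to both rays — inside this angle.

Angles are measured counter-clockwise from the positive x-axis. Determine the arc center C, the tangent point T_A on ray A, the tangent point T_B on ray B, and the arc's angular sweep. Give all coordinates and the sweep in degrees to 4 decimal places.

bisector direction at 22.7233° = (0.922381,0.386282)
center distance |VC| = r/sin(θ/2) = 5.377220/sin(46.1934°) = 7.450964
C = V + |VC|·bis = (29.7385,-12.0316)
T_A = V + ((C−V)·d_A)·d_A = V + 5.1577·d_A = (27.5969,-16.9640)
T_B = V + ((C−V)·d_B)·d_B = V + 5.1577·d_B = (24.7212,-10.0973)
sweep = 180° − θ = 87.6131°

center=(29.7385,-12.0316) T_A=(27.5969,-16.9640) T_B=(24.7212,-10.0973) sweep=87.6131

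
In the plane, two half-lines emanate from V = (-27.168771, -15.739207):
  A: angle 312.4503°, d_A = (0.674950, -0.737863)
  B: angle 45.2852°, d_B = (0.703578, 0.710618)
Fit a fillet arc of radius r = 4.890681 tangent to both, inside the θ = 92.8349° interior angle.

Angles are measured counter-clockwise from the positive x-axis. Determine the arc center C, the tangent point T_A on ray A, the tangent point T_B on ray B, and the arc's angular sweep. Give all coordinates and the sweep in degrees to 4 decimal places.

center=(-20.4186,-15.8726) T_A=(-24.0272,-19.1736) T_B=(-23.8940,-12.4316) sweep=87.1651

bisector direction at 358.8678° = (0.999805,-0.019760)
center distance |VC| = r/sin(θ/2) = 4.890681/sin(46.4175°) = 6.751523
C = V + |VC|·bis = (-20.4186,-15.8726)
T_A = V + ((C−V)·d_A)·d_A = V + 4.6545·d_A = (-24.0272,-19.1736)
T_B = V + ((C−V)·d_B)·d_B = V + 4.6545·d_B = (-23.8940,-12.4316)
sweep = 180° − θ = 87.1651°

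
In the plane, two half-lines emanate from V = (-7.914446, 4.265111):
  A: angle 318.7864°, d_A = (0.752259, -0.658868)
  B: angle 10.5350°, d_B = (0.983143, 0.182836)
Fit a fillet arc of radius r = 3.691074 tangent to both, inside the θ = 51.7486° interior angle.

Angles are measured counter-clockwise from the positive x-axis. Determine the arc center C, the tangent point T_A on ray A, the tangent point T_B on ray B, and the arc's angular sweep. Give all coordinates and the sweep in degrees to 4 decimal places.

center=(0.2423,2.0277) T_A=(-2.1896,-0.7490) T_B=(-0.4326,5.6565) sweep=128.2514

bisector direction at 344.6607° = (0.964376,-0.264535)
center distance |VC| = r/sin(θ/2) = 3.691074/sin(25.8743°) = 8.458040
C = V + |VC|·bis = (0.2423,2.0277)
T_A = V + ((C−V)·d_A)·d_A = V + 7.6102·d_A = (-2.1896,-0.7490)
T_B = V + ((C−V)·d_B)·d_B = V + 7.6102·d_B = (-0.4326,5.6565)
sweep = 180° − θ = 128.2514°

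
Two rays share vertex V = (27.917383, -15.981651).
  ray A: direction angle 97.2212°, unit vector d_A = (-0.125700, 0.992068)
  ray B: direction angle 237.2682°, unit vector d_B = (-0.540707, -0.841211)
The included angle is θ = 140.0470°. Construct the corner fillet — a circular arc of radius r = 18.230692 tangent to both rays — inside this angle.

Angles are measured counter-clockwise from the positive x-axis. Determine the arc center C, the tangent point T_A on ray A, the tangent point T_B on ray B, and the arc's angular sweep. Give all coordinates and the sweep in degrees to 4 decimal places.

bisector direction at 167.2447° = (-0.975322,0.220788)
center distance |VC| = r/sin(θ/2) = 18.230692/sin(70.0235°) = 19.397803
C = V + |VC|·bis = (8.9983,-11.6989)
T_A = V + ((C−V)·d_A)·d_A = V + 6.6270·d_A = (27.0844,-9.4073)
T_B = V + ((C−V)·d_B)·d_B = V + 6.6270·d_B = (24.3341,-21.5563)
sweep = 180° − θ = 39.9530°

center=(8.9983,-11.6989) T_A=(27.0844,-9.4073) T_B=(24.3341,-21.5563) sweep=39.9530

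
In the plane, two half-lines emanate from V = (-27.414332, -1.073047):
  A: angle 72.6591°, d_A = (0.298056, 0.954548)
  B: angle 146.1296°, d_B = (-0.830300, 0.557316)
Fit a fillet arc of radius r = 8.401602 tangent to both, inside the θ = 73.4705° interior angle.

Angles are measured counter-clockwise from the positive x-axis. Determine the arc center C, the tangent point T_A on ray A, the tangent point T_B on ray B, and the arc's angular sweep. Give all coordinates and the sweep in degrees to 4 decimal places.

bisector direction at 109.3944° = (-0.332068,0.943255)
center distance |VC| = r/sin(θ/2) = 8.401602/sin(36.7353°) = 14.046723
C = V + |VC|·bis = (-32.0788,12.1766)
T_A = V + ((C−V)·d_A)·d_A = V + 11.2572·d_A = (-24.0591,9.6724)
T_B = V + ((C−V)·d_B)·d_B = V + 11.2572·d_B = (-36.7611,5.2007)
sweep = 180° − θ = 106.5295°

center=(-32.0788,12.1766) T_A=(-24.0591,9.6724) T_B=(-36.7611,5.2007) sweep=106.5295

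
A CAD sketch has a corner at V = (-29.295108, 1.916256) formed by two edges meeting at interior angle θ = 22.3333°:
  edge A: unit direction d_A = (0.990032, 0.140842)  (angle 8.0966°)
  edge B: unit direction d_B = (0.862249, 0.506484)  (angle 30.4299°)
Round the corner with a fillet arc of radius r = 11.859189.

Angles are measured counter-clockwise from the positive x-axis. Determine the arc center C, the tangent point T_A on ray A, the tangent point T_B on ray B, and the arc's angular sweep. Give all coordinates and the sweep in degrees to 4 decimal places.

bisector direction at 19.2633° = (0.944013,0.329909)
center distance |VC| = r/sin(θ/2) = 11.859189/sin(11.1667°) = 61.236108
C = V + |VC|·bis = (28.5126,22.1186)
T_A = V + ((C−V)·d_A)·d_A = V + 60.0768·d_A = (30.1828,10.3776)
T_B = V + ((C−V)·d_B)·d_B = V + 60.0768·d_B = (22.5061,32.3442)
sweep = 180° − θ = 157.6667°

center=(28.5126,22.1186) T_A=(30.1828,10.3776) T_B=(22.5061,32.3442) sweep=157.6667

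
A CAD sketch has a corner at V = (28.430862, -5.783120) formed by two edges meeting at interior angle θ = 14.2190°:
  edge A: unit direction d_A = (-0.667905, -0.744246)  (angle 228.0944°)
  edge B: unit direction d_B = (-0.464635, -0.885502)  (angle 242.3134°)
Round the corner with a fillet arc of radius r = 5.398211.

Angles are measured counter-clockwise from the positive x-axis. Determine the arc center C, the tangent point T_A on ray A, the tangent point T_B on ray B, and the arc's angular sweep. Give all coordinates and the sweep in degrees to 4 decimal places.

bisector direction at 235.2039° = (-0.570658,-0.821188)
center distance |VC| = r/sin(θ/2) = 5.398211/sin(7.1095°) = 43.616264
C = V + |VC|·bis = (3.5409,-41.6003)
T_A = V + ((C−V)·d_A)·d_A = V + 43.2809·d_A = (-0.4767,-37.9948)
T_B = V + ((C−V)·d_B)·d_B = V + 43.2809·d_B = (8.3210,-44.1085)
sweep = 180° − θ = 165.7810°

center=(3.5409,-41.6003) T_A=(-0.4767,-37.9948) T_B=(8.3210,-44.1085) sweep=165.7810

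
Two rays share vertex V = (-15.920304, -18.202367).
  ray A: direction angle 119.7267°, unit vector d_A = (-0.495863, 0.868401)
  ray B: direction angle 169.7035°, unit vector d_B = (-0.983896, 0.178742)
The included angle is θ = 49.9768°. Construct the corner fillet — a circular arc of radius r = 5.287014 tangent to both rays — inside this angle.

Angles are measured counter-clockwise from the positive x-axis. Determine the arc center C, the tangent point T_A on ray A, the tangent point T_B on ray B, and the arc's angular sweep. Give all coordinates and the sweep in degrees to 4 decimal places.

center=(-26.1366,-10.9728) T_A=(-21.5454,-8.3512) T_B=(-27.0817,-16.1747) sweep=130.0232

bisector direction at 144.7151° = (-0.816290,0.577643)
center distance |VC| = r/sin(θ/2) = 5.287014/sin(24.9884°) = 12.515575
C = V + |VC|·bis = (-26.1366,-10.9728)
T_A = V + ((C−V)·d_A)·d_A = V + 11.3440·d_A = (-21.5454,-8.3512)
T_B = V + ((C−V)·d_B)·d_B = V + 11.3440·d_B = (-27.0817,-16.1747)
sweep = 180° − θ = 130.0232°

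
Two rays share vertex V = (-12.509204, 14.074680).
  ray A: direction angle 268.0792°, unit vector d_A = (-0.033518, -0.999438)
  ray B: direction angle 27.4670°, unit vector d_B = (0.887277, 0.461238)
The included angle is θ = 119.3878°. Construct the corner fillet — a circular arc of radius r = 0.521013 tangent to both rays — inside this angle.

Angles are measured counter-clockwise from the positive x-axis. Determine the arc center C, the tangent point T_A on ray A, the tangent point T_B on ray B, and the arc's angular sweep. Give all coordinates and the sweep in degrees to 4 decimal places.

center=(-11.9987,13.7529) T_A=(-12.5194,13.7703) T_B=(-12.2390,14.2151) sweep=60.6122

bisector direction at 327.7731° = (0.845943,-0.533273)
center distance |VC| = r/sin(θ/2) = 0.521013/sin(59.6939°) = 0.603484
C = V + |VC|·bis = (-11.9987,13.7529)
T_A = V + ((C−V)·d_A)·d_A = V + 0.3045·d_A = (-12.5194,13.7703)
T_B = V + ((C−V)·d_B)·d_B = V + 0.3045·d_B = (-12.2390,14.2151)
sweep = 180° − θ = 60.6122°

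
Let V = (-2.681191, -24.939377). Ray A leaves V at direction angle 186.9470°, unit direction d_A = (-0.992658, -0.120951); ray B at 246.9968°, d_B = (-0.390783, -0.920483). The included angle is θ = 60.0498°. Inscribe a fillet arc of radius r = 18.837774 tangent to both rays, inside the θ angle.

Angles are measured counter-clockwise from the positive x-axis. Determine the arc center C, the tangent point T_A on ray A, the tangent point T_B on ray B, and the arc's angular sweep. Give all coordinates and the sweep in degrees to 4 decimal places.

bisector direction at 216.9719° = (-0.798931,-0.601423)
center distance |VC| = r/sin(θ/2) = 18.837774/sin(30.0249°) = 37.647213
C = V + |VC|·bis = (-32.7587,-47.5813)
T_A = V + ((C−V)·d_A)·d_A = V + 32.5953·d_A = (-35.0372,-28.8818)
T_B = V + ((C−V)·d_B)·d_B = V + 32.5953·d_B = (-15.4188,-54.9428)
sweep = 180° − θ = 119.9502°

center=(-32.7587,-47.5813) T_A=(-35.0372,-28.8818) T_B=(-15.4188,-54.9428) sweep=119.9502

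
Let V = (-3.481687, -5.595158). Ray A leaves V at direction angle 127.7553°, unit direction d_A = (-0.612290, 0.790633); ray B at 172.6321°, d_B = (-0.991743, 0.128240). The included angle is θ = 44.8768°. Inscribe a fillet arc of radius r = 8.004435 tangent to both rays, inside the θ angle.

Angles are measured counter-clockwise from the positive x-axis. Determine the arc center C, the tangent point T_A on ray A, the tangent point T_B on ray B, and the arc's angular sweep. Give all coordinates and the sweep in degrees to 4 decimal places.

bisector direction at 150.1937° = (-0.867711,0.497069)
center distance |VC| = r/sin(θ/2) = 8.004435/sin(22.4384°) = 20.971041
C = V + |VC|·bis = (-21.6785,4.8289)
T_A = V + ((C−V)·d_A)·d_A = V + 19.3833·d_A = (-15.3499,9.7299)
T_B = V + ((C−V)·d_B)·d_B = V + 19.3833·d_B = (-22.7050,-3.1094)
sweep = 180° − θ = 135.1232°

center=(-21.6785,4.8289) T_A=(-15.3499,9.7299) T_B=(-22.7050,-3.1094) sweep=135.1232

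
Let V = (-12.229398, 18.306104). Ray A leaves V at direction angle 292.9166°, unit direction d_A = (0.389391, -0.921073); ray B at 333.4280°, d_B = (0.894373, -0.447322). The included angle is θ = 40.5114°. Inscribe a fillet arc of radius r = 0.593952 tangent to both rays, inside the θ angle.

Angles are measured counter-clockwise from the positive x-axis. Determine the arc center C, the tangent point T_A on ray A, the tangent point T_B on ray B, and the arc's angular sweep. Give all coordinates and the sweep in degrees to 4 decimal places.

center=(-11.0556,17.0549) T_A=(-11.6027,16.8237) T_B=(-10.7899,17.5861) sweep=139.4886

bisector direction at 313.1723° = (0.684195,-0.729299)
center distance |VC| = r/sin(θ/2) = 0.593952/sin(20.2557°) = 1.715581
C = V + |VC|·bis = (-11.0556,17.0549)
T_A = V + ((C−V)·d_A)·d_A = V + 1.6095·d_A = (-11.6027,16.8237)
T_B = V + ((C−V)·d_B)·d_B = V + 1.6095·d_B = (-10.7899,17.5861)
sweep = 180° − θ = 139.4886°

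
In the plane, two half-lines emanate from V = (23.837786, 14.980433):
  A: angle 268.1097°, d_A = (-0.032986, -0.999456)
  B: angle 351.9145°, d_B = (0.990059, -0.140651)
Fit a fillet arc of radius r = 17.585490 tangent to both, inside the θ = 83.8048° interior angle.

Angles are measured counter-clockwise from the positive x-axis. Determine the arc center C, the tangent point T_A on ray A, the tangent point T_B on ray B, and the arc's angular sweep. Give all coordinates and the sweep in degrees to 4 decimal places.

bisector direction at 310.0121° = (0.642949,-0.765909)
center distance |VC| = r/sin(θ/2) = 17.585490/sin(41.9024°) = 26.330955
C = V + |VC|·bis = (40.7673,-5.1867)
T_A = V + ((C−V)·d_A)·d_A = V + 19.5977·d_A = (23.1913,-4.6066)
T_B = V + ((C−V)·d_B)·d_B = V + 19.5977·d_B = (43.2407,12.2240)
sweep = 180° − θ = 96.1952°

center=(40.7673,-5.1867) T_A=(23.1913,-4.6066) T_B=(43.2407,12.2240) sweep=96.1952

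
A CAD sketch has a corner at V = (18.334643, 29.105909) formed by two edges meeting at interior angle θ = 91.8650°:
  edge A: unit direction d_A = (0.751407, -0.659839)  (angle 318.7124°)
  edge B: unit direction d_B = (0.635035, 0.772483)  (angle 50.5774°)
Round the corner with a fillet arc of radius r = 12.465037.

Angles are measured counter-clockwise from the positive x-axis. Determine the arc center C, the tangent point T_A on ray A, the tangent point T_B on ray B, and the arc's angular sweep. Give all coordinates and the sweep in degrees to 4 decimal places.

center=(35.6259,30.5108) T_A=(27.4009,21.1445) T_B=(25.9968,38.4265) sweep=88.1350

bisector direction at 4.6449° = (0.996716,0.080980)
center distance |VC| = r/sin(θ/2) = 12.465037/sin(45.9325°) = 17.348189
C = V + |VC|·bis = (35.6259,30.5108)
T_A = V + ((C−V)·d_A)·d_A = V + 12.0658·d_A = (27.4009,21.1445)
T_B = V + ((C−V)·d_B)·d_B = V + 12.0658·d_B = (25.9968,38.4265)
sweep = 180° − θ = 88.1350°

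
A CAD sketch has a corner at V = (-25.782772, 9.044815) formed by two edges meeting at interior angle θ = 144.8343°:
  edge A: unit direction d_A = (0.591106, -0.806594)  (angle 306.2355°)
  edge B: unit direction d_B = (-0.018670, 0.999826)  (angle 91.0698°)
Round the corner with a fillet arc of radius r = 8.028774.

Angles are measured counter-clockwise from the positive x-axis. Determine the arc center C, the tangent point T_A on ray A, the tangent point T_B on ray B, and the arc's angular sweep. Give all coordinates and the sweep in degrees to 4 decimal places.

center=(-17.8029,11.7385) T_A=(-24.2789,6.9927) T_B=(-25.8303,11.5886) sweep=35.1657

bisector direction at 18.6526° = (0.947475,0.319830)
center distance |VC| = r/sin(θ/2) = 8.028774/sin(72.4172°) = 8.422252
C = V + |VC|·bis = (-17.8029,11.7385)
T_A = V + ((C−V)·d_A)·d_A = V + 2.5442·d_A = (-24.2789,6.9927)
T_B = V + ((C−V)·d_B)·d_B = V + 2.5442·d_B = (-25.8303,11.5886)
sweep = 180° − θ = 35.1657°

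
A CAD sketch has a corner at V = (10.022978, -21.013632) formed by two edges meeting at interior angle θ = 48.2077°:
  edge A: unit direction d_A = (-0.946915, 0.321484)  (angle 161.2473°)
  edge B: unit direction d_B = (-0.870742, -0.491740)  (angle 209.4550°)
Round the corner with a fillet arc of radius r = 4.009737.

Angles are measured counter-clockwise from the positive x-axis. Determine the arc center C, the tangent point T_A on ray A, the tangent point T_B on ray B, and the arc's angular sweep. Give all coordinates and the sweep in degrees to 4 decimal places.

bisector direction at 185.3512° = (-0.995642,-0.093259)
center distance |VC| = r/sin(θ/2) = 4.009737/sin(24.1039°) = 9.818358
C = V + |VC|·bis = (0.2474,-21.9293)
T_A = V + ((C−V)·d_A)·d_A = V + 8.9623·d_A = (1.5365,-18.1324)
T_B = V + ((C−V)·d_B)·d_B = V + 8.9623·d_B = (2.2192,-25.4207)
sweep = 180° − θ = 131.7923°

center=(0.2474,-21.9293) T_A=(1.5365,-18.1324) T_B=(2.2192,-25.4207) sweep=131.7923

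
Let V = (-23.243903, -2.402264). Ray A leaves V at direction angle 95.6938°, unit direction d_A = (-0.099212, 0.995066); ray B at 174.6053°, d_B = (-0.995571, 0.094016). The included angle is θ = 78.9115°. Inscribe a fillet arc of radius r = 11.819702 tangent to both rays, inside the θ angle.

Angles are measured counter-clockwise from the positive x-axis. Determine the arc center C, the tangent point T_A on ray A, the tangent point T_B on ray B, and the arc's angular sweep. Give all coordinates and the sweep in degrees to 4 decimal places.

bisector direction at 135.1496° = (-0.708950,0.705259)
center distance |VC| = r/sin(θ/2) = 11.819702/sin(39.4558°) = 18.599583
C = V + |VC|·bis = (-36.4301,10.7153)
T_A = V + ((C−V)·d_A)·d_A = V + 14.3610·d_A = (-24.6687,11.8879)
T_B = V + ((C−V)·d_B)·d_B = V + 14.3610·d_B = (-37.5413,-1.0521)
sweep = 180° − θ = 101.0885°

center=(-36.4301,10.7153) T_A=(-24.6687,11.8879) T_B=(-37.5413,-1.0521) sweep=101.0885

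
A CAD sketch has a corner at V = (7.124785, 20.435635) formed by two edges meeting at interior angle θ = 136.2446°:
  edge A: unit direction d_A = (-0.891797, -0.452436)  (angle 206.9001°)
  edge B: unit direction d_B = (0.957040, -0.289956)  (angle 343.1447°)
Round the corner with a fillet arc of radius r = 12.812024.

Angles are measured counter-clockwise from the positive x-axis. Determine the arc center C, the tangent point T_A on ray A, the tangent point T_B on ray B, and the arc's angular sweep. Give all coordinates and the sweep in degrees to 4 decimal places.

center=(8.3335,6.6823) T_A=(2.5368,18.1080) T_B=(12.0484,18.9439) sweep=43.7554

bisector direction at 275.0224° = (0.087545,-0.996161)
center distance |VC| = r/sin(θ/2) = 12.812024/sin(68.1223°) = 13.806338
C = V + |VC|·bis = (8.3335,6.6823)
T_A = V + ((C−V)·d_A)·d_A = V + 5.1446·d_A = (2.5368,18.1080)
T_B = V + ((C−V)·d_B)·d_B = V + 5.1446·d_B = (12.0484,18.9439)
sweep = 180° − θ = 43.7554°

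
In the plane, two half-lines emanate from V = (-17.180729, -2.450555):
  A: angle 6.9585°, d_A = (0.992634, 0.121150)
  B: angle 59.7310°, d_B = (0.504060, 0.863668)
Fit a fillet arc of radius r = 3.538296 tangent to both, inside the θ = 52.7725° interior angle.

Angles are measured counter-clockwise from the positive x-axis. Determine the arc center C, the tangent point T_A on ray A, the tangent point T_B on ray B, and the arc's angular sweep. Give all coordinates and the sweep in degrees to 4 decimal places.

center=(-10.5298,1.9257) T_A=(-10.1011,-1.5865) T_B=(-13.5857,3.7093) sweep=127.2275

bisector direction at 33.3448° = (0.835378,0.549675)
center distance |VC| = r/sin(θ/2) = 3.538296/sin(26.3863°) = 7.961600
C = V + |VC|·bis = (-10.5298,1.9257)
T_A = V + ((C−V)·d_A)·d_A = V + 7.1321·d_A = (-10.1011,-1.5865)
T_B = V + ((C−V)·d_B)·d_B = V + 7.1321·d_B = (-13.5857,3.7093)
sweep = 180° − θ = 127.2275°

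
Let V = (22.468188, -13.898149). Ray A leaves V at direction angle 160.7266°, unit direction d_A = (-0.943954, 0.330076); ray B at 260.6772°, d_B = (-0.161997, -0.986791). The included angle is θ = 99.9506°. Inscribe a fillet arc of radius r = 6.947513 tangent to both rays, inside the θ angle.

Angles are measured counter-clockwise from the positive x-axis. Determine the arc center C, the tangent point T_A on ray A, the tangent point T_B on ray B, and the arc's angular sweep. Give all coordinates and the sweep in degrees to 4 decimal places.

center=(14.6672,-18.5304) T_A=(16.9604,-11.9722) T_B=(21.5230,-19.6558) sweep=80.0494

bisector direction at 210.7019° = (-0.859835,-0.510571)
center distance |VC| = r/sin(θ/2) = 6.947513/sin(49.9753°) = 9.072617
C = V + |VC|·bis = (14.6672,-18.5304)
T_A = V + ((C−V)·d_A)·d_A = V + 5.8348·d_A = (16.9604,-11.9722)
T_B = V + ((C−V)·d_B)·d_B = V + 5.8348·d_B = (21.5230,-19.6558)
sweep = 180° − θ = 80.0494°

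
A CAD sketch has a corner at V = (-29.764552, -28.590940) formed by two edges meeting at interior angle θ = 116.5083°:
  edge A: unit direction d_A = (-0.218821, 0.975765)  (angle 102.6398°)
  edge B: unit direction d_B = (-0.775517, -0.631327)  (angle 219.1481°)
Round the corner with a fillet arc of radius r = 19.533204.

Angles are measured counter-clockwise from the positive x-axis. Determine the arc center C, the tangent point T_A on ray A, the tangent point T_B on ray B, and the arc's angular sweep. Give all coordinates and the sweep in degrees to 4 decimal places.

center=(-51.4689,-21.0726) T_A=(-32.4091,-16.7983) T_B=(-39.1371,-36.2209) sweep=63.4917

bisector direction at 160.8940° = (-0.944914,0.327318)
center distance |VC| = r/sin(θ/2) = 19.533204/sin(58.2542°) = 22.969692
C = V + |VC|·bis = (-51.4689,-21.0726)
T_A = V + ((C−V)·d_A)·d_A = V + 12.0856·d_A = (-32.4091,-16.7983)
T_B = V + ((C−V)·d_B)·d_B = V + 12.0856·d_B = (-39.1371,-36.2209)
sweep = 180° − θ = 63.4917°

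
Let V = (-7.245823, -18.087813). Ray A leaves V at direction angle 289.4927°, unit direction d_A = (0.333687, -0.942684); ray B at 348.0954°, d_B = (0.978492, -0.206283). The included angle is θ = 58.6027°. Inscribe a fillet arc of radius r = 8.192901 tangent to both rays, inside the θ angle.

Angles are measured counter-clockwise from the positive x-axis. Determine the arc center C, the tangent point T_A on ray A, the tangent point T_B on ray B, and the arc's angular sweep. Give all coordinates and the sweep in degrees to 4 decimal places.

center=(5.3489,-29.1160) T_A=(-2.3744,-31.8498) T_B=(7.0390,-21.0993) sweep=121.3973

bisector direction at 318.7941° = (0.752347,-0.658768)
center distance |VC| = r/sin(θ/2) = 8.192901/sin(29.3013°) = 16.740602
C = V + |VC|·bis = (5.3489,-29.1160)
T_A = V + ((C−V)·d_A)·d_A = V + 14.5988·d_A = (-2.3744,-31.8498)
T_B = V + ((C−V)·d_B)·d_B = V + 14.5988·d_B = (7.0390,-21.0993)
sweep = 180° − θ = 121.3973°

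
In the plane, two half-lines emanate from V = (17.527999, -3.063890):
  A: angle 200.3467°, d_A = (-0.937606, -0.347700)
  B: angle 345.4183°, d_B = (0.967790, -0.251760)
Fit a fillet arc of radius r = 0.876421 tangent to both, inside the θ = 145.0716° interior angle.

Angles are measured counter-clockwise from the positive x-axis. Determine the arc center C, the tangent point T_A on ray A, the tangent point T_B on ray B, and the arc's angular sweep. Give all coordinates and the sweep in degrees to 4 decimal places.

center=(17.5742,-3.9815) T_A=(17.2695,-3.1598) T_B=(17.7949,-3.1333) sweep=34.9284

bisector direction at 272.8825° = (0.050288,-0.998735)
center distance |VC| = r/sin(θ/2) = 0.876421/sin(72.5358°) = 0.918772
C = V + |VC|·bis = (17.5742,-3.9815)
T_A = V + ((C−V)·d_A)·d_A = V + 0.2757·d_A = (17.2695,-3.1598)
T_B = V + ((C−V)·d_B)·d_B = V + 0.2757·d_B = (17.7949,-3.1333)
sweep = 180° − θ = 34.9284°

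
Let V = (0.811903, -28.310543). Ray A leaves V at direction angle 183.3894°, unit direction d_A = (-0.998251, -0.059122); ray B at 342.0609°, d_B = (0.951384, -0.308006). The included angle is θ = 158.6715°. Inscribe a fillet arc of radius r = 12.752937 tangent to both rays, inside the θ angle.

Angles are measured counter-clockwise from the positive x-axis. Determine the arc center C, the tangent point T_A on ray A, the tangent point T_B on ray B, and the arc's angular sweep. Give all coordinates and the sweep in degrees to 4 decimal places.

center=(-0.8314,-41.1832) T_A=(-1.5853,-28.4525) T_B=(3.0966,-29.0502) sweep=21.3285

bisector direction at 262.7251° = (-0.126629,-0.991950)
center distance |VC| = r/sin(θ/2) = 12.752937/sin(79.3358°) = 12.977071
C = V + |VC|·bis = (-0.8314,-41.1832)
T_A = V + ((C−V)·d_A)·d_A = V + 2.4015·d_A = (-1.5853,-28.4525)
T_B = V + ((C−V)·d_B)·d_B = V + 2.4015·d_B = (3.0966,-29.0502)
sweep = 180° − θ = 21.3285°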